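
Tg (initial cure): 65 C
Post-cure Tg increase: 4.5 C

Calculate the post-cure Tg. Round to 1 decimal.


Post-cure Tg = 65 + 4.5 = 69.5 C

69.5


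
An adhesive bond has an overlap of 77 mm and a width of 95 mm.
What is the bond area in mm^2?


Bond area = overlap * width
= 77 * 95
= 7315 mm^2

7315


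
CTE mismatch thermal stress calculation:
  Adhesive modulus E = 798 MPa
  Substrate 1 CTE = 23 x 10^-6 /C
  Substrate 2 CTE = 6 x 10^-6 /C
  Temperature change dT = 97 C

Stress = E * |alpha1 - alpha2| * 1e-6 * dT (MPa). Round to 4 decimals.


delta_alpha = |23 - 6| = 17 x 10^-6/C
Stress = 798 * 17e-6 * 97
= 1.3159 MPa

1.3159


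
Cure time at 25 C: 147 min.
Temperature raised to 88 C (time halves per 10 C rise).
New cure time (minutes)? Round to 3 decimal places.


Acceleration factor = 2^(63/10) = 78.7932
New time = 147 / 78.7932 = 1.866 min

1.866


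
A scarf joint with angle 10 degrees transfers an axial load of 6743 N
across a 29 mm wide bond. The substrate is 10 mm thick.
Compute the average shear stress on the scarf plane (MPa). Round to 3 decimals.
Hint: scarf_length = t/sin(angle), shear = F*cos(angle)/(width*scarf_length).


scarf_length = 10 / sin(10 deg) = 57.5877 mm
cos(10 deg) = 0.984808
shear stress = 6743 * 0.984808 / (29 * 57.5877)
= 3.976 MPa

3.976


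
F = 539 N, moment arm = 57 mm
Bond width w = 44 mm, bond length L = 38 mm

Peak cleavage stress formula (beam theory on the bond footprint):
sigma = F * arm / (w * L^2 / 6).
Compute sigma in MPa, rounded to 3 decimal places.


sigma = (539 * 57) / (44 * 1444 / 6)
= 30723 * 6 / 63536
= 184338 / 63536
= 2.901 MPa

2.901


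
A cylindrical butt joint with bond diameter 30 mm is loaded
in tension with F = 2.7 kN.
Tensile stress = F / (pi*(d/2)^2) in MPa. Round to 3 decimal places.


Area = pi * (30/2)^2 = 706.8583 mm^2
Stress = 2.7*1000 / 706.8583
= 3.820 MPa

3.820


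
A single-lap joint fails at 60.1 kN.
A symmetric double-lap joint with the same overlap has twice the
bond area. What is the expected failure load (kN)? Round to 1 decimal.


Double-lap load = 2 * 60.1 = 120.2 kN

120.2


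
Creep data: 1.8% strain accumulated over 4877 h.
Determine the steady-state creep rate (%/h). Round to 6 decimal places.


Rate = 1.8 / 4877 = 0.000369 %/h

0.000369


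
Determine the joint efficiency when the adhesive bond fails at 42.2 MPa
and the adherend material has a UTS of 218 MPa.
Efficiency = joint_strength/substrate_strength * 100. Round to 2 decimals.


Joint efficiency = 42.2 / 218 * 100
= 19.36%

19.36


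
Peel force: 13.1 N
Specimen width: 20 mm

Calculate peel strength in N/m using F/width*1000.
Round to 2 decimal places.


Peel strength = 13.1 / 20 * 1000 = 655.00 N/m

655.00


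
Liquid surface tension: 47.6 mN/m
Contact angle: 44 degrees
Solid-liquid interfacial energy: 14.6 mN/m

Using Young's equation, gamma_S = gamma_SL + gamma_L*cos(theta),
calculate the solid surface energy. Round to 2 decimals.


gamma_S = 14.6 + 47.6 * cos(44)
= 48.84 mN/m

48.84


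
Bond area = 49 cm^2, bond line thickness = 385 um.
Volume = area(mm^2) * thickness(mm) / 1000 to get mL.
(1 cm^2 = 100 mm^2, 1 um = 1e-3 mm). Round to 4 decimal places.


area_mm2 = 49 * 100 = 4900
blt_mm = 385 * 1e-3 = 0.385
vol_mm3 = 4900 * 0.385 = 1886.5
vol_mL = 1886.5 / 1000 = 1.8865 mL

1.8865


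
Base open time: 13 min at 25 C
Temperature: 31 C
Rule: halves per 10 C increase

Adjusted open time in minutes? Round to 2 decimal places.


Acceleration = 2^((31-25)/10) = 1.5157
Open time = 13 / 1.5157 = 8.58 min

8.58


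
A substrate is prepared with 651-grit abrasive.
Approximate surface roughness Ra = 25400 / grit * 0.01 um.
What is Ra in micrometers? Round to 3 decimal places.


Ra = 25400 / 651 * 0.01 = 0.390 um

0.390


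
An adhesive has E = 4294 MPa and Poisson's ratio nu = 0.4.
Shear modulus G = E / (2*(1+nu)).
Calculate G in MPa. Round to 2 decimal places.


G = 4294 / (2*(1+0.4))
= 4294 / 2.80
= 1533.57 MPa

1533.57


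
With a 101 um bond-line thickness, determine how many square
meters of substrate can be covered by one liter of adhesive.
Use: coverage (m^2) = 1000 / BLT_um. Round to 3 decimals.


Coverage = 1000 / 101 = 9.901 m^2

9.901


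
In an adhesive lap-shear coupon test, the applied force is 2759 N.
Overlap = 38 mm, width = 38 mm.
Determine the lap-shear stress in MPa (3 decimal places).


stress = F / (overlap * width)
= 2759 / (38 * 38)
= 1.911 MPa

1.911


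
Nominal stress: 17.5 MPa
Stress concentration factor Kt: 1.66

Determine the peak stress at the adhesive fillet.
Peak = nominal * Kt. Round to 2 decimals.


Peak stress = 17.5 * 1.66
= 29.05 MPa

29.05


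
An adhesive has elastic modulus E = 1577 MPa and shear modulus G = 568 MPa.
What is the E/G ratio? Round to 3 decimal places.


E/G = 1577 / 568 = 2.776

2.776


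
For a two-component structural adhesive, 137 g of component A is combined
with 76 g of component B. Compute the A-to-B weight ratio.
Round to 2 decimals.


Weight ratio A:B = 137 / 76
= 1.80

1.80


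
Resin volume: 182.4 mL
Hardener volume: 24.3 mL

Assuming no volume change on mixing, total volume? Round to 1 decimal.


V_total = 182.4 + 24.3 = 206.7 mL

206.7


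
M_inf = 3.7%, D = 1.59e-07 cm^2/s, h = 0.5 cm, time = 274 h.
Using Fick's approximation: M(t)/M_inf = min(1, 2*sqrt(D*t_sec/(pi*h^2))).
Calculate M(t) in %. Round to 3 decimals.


t = 986400 s
ratio = min(1, 2*sqrt(1.59e-07*986400/(pi*0.2500)))
= 0.893738
M(t) = 3.7 * 0.893738 = 3.307%

3.307


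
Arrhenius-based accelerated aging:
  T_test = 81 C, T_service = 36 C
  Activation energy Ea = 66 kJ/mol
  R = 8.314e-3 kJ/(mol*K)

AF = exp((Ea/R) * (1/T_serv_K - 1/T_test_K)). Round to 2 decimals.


T_test_K = 354.15, T_serv_K = 309.15
AF = exp((66/8.314e-3) * (1/309.15 - 1/354.15))
= 26.12

26.12


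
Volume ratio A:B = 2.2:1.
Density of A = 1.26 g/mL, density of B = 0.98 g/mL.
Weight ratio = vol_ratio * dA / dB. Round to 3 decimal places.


Wt ratio = 2.2 * 1.26 / 0.98
= 2.829

2.829


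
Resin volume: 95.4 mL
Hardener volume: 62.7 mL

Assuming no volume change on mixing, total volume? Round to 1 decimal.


V_total = 95.4 + 62.7 = 158.1 mL

158.1


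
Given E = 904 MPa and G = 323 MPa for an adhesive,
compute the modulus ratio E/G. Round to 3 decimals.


E/G ratio = 904 / 323 = 2.799

2.799


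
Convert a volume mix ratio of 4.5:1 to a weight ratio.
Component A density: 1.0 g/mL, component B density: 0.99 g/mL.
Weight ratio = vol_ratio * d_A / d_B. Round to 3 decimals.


= 4.5 * 1.0 / 0.99 = 4.545

4.545


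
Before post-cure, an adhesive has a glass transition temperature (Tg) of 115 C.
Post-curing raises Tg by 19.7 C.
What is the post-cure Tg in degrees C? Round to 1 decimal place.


Tg_post = Tg_base + delta_Tg
= 115 + 19.7
= 134.7 C

134.7


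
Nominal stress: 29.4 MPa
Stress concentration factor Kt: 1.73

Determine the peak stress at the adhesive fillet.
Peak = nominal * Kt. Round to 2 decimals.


Peak stress = 29.4 * 1.73
= 50.86 MPa

50.86


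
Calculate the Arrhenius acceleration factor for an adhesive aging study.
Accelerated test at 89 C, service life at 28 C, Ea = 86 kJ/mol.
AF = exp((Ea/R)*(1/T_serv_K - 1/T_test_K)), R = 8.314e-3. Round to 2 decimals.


T_test = 362.15 K, T_serv = 301.15 K
Ea/R = 86 / 0.008314 = 10344.00
AF = exp(10344.00 * (1/301.15 - 1/362.15))
= 325.57

325.57


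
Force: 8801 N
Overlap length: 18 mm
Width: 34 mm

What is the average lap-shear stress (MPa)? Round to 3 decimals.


Average shear stress = F / (overlap * width)
= 8801 / (18 * 34)
= 14.381 MPa

14.381


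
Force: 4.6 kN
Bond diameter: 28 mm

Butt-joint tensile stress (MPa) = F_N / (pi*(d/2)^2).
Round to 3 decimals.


F_N = 4.6 * 1000 = 4600.0 N
A = pi*(14.0)^2 = 615.7522 mm^2
stress = 4600.0 / 615.7522 = 7.471 MPa

7.471


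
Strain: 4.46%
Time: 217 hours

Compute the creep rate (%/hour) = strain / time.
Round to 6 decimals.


Creep rate = 4.46 / 217
= 0.020553 %/h

0.020553


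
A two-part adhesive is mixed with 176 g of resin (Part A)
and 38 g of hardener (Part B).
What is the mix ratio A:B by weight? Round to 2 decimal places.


Mix ratio = mass_A / mass_B
= 176 / 38
= 4.63

4.63


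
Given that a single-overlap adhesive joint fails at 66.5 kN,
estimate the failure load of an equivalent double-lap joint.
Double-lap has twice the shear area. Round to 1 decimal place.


Double-lap factor = 2
Expected load = 66.5 * 2 = 133.0 kN

133.0


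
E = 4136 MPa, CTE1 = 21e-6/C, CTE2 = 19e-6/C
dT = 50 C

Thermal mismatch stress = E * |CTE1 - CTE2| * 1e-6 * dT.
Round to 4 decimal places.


= 4136 * 2e-6 * 50
= 0.4136 MPa

0.4136


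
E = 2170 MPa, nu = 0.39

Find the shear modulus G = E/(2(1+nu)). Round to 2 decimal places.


G = 2170 / (2 * 1.39)
= 780.58 MPa

780.58


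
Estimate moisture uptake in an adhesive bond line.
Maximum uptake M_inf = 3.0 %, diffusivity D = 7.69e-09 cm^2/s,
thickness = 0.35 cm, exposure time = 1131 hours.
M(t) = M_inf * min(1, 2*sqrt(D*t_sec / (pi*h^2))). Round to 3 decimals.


Convert time: 1131 h = 4071600 s
ratio = min(1, 2*sqrt(7.69e-09*4071600/(pi*0.35^2)))
= 0.570470
M(t) = 3.0 * 0.570470 = 1.711%

1.711


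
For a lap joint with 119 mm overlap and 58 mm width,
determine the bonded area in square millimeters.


Area = 119 * 58 = 6902 mm^2

6902


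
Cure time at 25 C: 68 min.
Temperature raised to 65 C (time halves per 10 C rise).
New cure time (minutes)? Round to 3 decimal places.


Acceleration factor = 2^(40/10) = 16.0000
New time = 68 / 16.0000 = 4.250 min

4.250


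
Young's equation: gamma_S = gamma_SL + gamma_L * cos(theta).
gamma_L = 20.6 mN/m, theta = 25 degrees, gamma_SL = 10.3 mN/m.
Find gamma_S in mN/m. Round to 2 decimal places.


cos(25 deg) = 0.906308
gamma_S = 10.3 + 20.6 * 0.906308
= 28.97 mN/m

28.97


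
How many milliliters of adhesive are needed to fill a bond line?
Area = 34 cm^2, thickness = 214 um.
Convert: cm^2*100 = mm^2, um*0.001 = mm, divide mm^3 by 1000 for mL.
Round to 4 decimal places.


= (34 * 100) * (214 * 0.001) / 1000
= 0.7276 mL

0.7276


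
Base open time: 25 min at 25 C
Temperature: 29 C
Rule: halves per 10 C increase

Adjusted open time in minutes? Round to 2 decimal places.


Acceleration = 2^((29-25)/10) = 1.3195
Open time = 25 / 1.3195 = 18.95 min

18.95


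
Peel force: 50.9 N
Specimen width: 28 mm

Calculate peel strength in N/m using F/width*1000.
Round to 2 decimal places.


Peel strength = 50.9 / 28 * 1000 = 1817.86 N/m

1817.86


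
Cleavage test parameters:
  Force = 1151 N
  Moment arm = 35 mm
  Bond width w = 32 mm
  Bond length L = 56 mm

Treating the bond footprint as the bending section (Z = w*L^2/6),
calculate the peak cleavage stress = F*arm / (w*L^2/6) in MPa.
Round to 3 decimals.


M = 1151 * 35 = 40285 N*mm
Z = 32 * 56^2 / 6 = 100352 / 6 mm^3
sigma = M / Z = 6 * 40285 / 100352 = 241710 / 100352
= 2.409 MPa

2.409


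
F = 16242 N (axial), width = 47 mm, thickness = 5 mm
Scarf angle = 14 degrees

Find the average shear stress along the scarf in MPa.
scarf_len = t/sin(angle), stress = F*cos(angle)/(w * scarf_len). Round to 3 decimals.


scarf_len = 5/sin(14 deg) = 20.6678
cos(14 deg) = 0.970296
stress = 16242*0.970296/(47*20.6678) = 16.224 MPa

16.224


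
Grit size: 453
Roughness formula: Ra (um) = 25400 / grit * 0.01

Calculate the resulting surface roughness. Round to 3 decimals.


Ra = 25400 / 453 * 0.01
= 0.561 um

0.561


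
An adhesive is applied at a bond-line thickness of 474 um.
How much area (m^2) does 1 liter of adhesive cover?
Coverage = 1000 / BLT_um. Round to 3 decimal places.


Coverage = 1000 / 474 = 2.110 m^2

2.110


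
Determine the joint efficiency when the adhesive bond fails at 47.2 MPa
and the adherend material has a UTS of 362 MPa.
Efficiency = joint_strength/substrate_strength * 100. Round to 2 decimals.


Joint efficiency = 47.2 / 362 * 100
= 13.04%

13.04


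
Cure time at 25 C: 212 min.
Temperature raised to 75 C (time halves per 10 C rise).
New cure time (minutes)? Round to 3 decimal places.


Acceleration factor = 2^(50/10) = 32.0000
New time = 212 / 32.0000 = 6.625 min

6.625


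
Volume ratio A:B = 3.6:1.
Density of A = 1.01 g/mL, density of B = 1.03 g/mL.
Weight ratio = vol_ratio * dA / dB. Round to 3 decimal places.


Wt ratio = 3.6 * 1.01 / 1.03
= 3.530

3.530


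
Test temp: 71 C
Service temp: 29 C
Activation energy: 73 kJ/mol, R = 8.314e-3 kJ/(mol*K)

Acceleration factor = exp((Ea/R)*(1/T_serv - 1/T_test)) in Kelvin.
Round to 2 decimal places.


AF = exp((73/0.008314)*(1/302.15 - 1/344.15))
= 34.69

34.69


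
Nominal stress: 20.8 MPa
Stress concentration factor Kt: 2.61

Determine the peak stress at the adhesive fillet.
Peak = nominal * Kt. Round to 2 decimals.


Peak stress = 20.8 * 2.61
= 54.29 MPa

54.29


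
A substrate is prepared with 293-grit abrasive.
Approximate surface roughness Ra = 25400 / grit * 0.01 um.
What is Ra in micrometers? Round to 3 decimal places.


Ra = 25400 / 293 * 0.01 = 0.867 um

0.867


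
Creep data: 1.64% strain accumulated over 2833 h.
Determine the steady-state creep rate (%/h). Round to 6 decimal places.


Rate = 1.64 / 2833 = 0.000579 %/h

0.000579


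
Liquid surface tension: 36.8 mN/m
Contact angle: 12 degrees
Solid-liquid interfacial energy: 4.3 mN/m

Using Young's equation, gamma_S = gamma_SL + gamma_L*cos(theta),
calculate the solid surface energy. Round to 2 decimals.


gamma_S = 4.3 + 36.8 * cos(12)
= 40.30 mN/m

40.30


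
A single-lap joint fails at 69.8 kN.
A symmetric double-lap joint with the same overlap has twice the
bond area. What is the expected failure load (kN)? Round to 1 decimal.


Double-lap load = 2 * 69.8 = 139.6 kN

139.6


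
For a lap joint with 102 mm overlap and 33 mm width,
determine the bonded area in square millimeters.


Area = 102 * 33 = 3366 mm^2

3366


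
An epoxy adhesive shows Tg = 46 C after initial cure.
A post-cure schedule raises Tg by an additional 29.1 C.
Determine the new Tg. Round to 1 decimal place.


New Tg = 46 + 29.1
= 75.1 C

75.1


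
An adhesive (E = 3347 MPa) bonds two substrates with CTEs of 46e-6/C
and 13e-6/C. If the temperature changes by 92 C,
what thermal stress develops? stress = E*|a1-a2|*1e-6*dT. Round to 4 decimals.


Stress = 3347 * |46 - 13| * 1e-6 * 92
= 10.1615 MPa

10.1615


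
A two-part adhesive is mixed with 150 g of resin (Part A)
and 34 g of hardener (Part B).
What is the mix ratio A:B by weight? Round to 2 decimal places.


Mix ratio = mass_A / mass_B
= 150 / 34
= 4.41

4.41


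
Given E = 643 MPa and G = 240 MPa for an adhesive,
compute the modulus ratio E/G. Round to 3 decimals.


E/G ratio = 643 / 240 = 2.679

2.679


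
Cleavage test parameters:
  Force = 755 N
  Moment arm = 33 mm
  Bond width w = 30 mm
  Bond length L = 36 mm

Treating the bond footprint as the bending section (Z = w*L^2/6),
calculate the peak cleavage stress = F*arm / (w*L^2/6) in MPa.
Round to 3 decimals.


M = 755 * 33 = 24915 N*mm
Z = 30 * 36^2 / 6 = 38880 / 6 mm^3
sigma = M / Z = 6 * 24915 / 38880 = 149490 / 38880
= 3.845 MPa

3.845


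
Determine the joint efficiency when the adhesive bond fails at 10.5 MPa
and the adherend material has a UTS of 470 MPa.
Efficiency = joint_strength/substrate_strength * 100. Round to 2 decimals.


Joint efficiency = 10.5 / 470 * 100
= 2.23%

2.23


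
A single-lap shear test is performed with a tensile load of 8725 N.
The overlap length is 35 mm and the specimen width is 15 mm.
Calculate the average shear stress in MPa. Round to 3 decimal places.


Shear stress = F / (overlap * width)
= 8725 / (35 * 15)
= 8725 / 525
= 16.619 MPa

16.619


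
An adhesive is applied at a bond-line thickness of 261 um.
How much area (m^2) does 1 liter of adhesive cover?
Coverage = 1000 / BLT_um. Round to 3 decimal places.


Coverage = 1000 / 261 = 3.831 m^2

3.831


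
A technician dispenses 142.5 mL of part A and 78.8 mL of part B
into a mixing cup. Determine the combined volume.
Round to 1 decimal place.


Combined volume = 142.5 + 78.8
= 221.3 mL

221.3


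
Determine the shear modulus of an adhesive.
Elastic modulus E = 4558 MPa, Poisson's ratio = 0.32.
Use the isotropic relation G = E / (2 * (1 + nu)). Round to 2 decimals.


G = 4558 / (2*(1+0.32)) = 4558 / 2.64
= 1726.52 MPa

1726.52


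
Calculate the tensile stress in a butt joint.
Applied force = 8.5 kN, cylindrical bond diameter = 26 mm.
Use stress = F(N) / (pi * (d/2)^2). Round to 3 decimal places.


A = pi * 13.0^2 = 530.9292 mm^2
sigma = 8500.0 / 530.9292 = 16.010 MPa

16.010


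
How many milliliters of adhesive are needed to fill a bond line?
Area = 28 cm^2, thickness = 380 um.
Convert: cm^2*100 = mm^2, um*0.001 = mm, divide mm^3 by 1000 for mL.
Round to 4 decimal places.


= (28 * 100) * (380 * 0.001) / 1000
= 1.0640 mL

1.0640


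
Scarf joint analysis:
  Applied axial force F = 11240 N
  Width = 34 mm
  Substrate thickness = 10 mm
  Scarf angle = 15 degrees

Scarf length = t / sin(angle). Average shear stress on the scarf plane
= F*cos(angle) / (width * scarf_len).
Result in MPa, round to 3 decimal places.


Scarf length = 10 / sin(15 deg) = 38.6370 mm
cos(15 deg) = 0.965926
Shear = 11240 * 0.965926 / (34 * 38.6370)
= 8.265 MPa

8.265


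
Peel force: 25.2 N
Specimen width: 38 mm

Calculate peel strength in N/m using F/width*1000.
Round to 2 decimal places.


Peel strength = 25.2 / 38 * 1000 = 663.16 N/m

663.16


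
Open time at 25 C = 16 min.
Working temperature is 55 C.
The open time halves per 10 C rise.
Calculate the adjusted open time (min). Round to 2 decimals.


factor = 2^((55 - 25) / 10) = 8.0000
ot = 16 / 8.0000 = 2.00 min

2.00


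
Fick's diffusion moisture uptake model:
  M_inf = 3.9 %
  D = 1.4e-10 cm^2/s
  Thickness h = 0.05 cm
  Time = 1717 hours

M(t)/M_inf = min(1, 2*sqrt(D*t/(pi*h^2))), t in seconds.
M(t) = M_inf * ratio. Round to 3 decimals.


t_sec = 1717 * 3600 = 6181200
ratio = 2*sqrt(1.4e-10*6181200/(pi*0.05^2))
= min(1, 0.663874)
= 0.663874
M(t) = 3.9 * 0.663874 = 2.589 %

2.589


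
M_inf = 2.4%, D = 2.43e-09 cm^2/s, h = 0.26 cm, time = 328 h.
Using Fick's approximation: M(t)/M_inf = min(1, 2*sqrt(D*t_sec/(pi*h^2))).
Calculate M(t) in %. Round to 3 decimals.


t = 1180800 s
ratio = min(1, 2*sqrt(2.43e-09*1180800/(pi*0.0676)))
= 0.232473
M(t) = 2.4 * 0.232473 = 0.558%

0.558


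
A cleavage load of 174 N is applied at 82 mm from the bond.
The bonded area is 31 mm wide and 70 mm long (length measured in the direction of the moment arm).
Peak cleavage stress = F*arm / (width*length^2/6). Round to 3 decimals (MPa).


Moment = 174 * 82 = 14268 N*mm
Section modulus = 31 * 4900 / 6 = 151900 / 6 mm^3
Stress = 14268 / (151900 / 6) = 85608 / 151900
= 0.564 MPa

0.564


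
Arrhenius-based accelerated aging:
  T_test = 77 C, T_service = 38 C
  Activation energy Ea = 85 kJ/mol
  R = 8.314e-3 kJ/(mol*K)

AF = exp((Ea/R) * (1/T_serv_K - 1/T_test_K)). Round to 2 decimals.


T_test_K = 350.15, T_serv_K = 311.15
AF = exp((85/8.314e-3) * (1/311.15 - 1/350.15))
= 38.85

38.85


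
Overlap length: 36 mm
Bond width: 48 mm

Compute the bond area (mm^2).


Bond area = 36 * 48 = 1728 mm^2

1728


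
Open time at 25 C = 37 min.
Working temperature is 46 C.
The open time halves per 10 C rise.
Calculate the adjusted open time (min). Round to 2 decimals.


factor = 2^((46 - 25) / 10) = 4.2871
ot = 37 / 4.2871 = 8.63 min

8.63


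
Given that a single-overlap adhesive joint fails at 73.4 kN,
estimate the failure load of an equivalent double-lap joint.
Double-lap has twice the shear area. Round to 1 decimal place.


Double-lap factor = 2
Expected load = 73.4 * 2 = 146.8 kN

146.8


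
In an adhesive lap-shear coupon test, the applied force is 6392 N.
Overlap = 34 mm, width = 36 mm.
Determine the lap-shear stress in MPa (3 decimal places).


stress = F / (overlap * width)
= 6392 / (34 * 36)
= 5.222 MPa

5.222


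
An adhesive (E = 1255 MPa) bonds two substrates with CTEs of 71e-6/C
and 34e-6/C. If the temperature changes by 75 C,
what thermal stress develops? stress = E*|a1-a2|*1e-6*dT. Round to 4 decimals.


Stress = 1255 * |71 - 34| * 1e-6 * 75
= 3.4826 MPa

3.4826


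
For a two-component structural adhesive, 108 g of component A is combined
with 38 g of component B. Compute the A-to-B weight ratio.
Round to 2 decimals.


Weight ratio A:B = 108 / 38
= 2.84

2.84


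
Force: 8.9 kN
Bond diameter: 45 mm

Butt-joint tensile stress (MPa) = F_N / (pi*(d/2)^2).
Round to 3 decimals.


F_N = 8.9 * 1000 = 8900.0 N
A = pi*(22.5)^2 = 1590.4313 mm^2
stress = 8900.0 / 1590.4313 = 5.596 MPa

5.596


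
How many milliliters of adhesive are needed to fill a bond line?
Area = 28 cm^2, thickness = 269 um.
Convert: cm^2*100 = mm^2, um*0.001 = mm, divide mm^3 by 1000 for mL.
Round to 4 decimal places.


= (28 * 100) * (269 * 0.001) / 1000
= 0.7532 mL

0.7532


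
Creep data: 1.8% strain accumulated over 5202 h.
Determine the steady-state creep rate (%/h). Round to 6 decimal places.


Rate = 1.8 / 5202 = 0.000346 %/h

0.000346


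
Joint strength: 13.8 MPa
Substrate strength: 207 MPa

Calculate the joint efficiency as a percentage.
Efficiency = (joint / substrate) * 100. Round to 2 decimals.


Efficiency = (13.8 / 207) * 100 = 6.67%

6.67


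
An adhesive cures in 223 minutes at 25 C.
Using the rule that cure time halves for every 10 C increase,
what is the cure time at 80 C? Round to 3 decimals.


Factor = 2^((80 - 25) / 10) = 45.2548
Cure time = 223 / 45.2548
= 4.928 minutes

4.928


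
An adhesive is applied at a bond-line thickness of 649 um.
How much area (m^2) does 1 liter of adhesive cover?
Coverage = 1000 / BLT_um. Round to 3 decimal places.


Coverage = 1000 / 649 = 1.541 m^2

1.541


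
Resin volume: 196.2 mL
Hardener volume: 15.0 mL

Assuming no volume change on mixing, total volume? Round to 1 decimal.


V_total = 196.2 + 15.0 = 211.2 mL

211.2


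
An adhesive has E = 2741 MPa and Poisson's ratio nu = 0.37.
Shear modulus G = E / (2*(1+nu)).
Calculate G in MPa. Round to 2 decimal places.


G = 2741 / (2*(1+0.37))
= 2741 / 2.74
= 1000.36 MPa

1000.36


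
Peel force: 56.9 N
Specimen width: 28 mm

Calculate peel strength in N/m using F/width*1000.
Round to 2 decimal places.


Peel strength = 56.9 / 28 * 1000 = 2032.14 N/m

2032.14


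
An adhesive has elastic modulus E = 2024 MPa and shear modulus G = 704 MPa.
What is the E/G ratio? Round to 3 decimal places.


E/G = 2024 / 704 = 2.875

2.875


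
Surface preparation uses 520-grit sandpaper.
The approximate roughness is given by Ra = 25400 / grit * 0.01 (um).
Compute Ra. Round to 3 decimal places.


Ra = 25400 / 520 * 0.01
= 254 / 520
= 0.488 um

0.488


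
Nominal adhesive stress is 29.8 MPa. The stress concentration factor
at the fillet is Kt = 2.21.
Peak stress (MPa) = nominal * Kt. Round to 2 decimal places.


Peak = 29.8 * 2.21 = 65.86 MPa

65.86


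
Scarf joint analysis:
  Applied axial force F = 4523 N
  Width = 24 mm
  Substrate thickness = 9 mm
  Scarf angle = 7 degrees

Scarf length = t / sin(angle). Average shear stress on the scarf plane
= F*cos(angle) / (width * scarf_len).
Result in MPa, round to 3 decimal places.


Scarf length = 9 / sin(7 deg) = 73.8496 mm
cos(7 deg) = 0.992546
Shear = 4523 * 0.992546 / (24 * 73.8496)
= 2.533 MPa

2.533


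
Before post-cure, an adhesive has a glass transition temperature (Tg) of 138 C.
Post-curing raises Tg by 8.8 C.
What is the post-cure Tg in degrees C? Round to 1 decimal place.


Tg_post = Tg_base + delta_Tg
= 138 + 8.8
= 146.8 C

146.8


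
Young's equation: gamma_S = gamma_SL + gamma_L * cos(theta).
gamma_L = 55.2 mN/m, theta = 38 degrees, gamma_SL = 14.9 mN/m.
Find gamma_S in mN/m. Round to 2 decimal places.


cos(38 deg) = 0.788011
gamma_S = 14.9 + 55.2 * 0.788011
= 58.40 mN/m

58.40


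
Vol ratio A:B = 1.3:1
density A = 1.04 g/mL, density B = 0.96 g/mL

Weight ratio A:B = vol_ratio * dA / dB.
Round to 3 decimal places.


Weight ratio = 1.3 * 1.04 / 0.96
= 1.408

1.408


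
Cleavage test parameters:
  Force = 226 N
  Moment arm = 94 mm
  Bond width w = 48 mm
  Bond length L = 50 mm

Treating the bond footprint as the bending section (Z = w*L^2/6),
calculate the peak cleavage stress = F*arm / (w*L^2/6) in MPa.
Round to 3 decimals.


M = 226 * 94 = 21244 N*mm
Z = 48 * 50^2 / 6 = 120000 / 6 mm^3
sigma = M / Z = 6 * 21244 / 120000 = 127464 / 120000
= 1.062 MPa

1.062


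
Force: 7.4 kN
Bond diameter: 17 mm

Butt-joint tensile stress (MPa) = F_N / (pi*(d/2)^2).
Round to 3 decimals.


F_N = 7.4 * 1000 = 7400.0 N
A = pi*(8.5)^2 = 226.9801 mm^2
stress = 7400.0 / 226.9801 = 32.602 MPa

32.602


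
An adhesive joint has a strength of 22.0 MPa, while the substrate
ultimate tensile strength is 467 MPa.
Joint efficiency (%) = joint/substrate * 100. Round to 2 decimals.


Efficiency = 22.0 / 467 * 100
= 4.71%

4.71


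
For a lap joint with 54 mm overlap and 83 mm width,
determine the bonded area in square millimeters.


Area = 54 * 83 = 4482 mm^2

4482


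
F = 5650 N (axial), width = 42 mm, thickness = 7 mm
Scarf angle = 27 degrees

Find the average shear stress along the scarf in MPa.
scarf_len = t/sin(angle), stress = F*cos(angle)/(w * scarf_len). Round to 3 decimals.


scarf_len = 7/sin(27 deg) = 15.4188
cos(27 deg) = 0.891007
stress = 5650*0.891007/(42*15.4188) = 7.774 MPa

7.774


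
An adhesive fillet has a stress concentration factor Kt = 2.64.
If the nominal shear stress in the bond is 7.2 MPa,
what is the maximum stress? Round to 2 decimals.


Max stress = 7.2 * 2.64 = 19.01 MPa

19.01


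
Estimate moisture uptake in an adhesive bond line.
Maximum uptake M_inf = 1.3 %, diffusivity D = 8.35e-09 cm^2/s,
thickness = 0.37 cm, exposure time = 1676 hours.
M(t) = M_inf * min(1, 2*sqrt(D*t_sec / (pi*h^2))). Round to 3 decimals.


Convert time: 1676 h = 6033600 s
ratio = min(1, 2*sqrt(8.35e-09*6033600/(pi*0.37^2)))
= 0.684518
M(t) = 1.3 * 0.684518 = 0.890%

0.890


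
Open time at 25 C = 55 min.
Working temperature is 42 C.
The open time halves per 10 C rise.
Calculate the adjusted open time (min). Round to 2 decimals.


factor = 2^((42 - 25) / 10) = 3.2490
ot = 55 / 3.2490 = 16.93 min

16.93


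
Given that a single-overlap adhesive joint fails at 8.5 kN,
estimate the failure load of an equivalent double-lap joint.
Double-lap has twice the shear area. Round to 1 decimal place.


Double-lap factor = 2
Expected load = 8.5 * 2 = 17.0 kN

17.0


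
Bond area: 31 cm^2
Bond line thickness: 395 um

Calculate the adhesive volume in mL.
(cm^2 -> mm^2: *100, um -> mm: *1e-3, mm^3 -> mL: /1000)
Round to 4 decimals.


V = 31*100 * 395*1e-3 / 1000
= 1.2245 mL

1.2245


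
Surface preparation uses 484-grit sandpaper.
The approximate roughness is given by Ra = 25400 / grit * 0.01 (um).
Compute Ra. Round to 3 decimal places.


Ra = 25400 / 484 * 0.01
= 254 / 484
= 0.525 um

0.525


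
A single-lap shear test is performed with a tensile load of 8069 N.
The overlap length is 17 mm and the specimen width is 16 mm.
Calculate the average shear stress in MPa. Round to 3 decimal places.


Shear stress = F / (overlap * width)
= 8069 / (17 * 16)
= 8069 / 272
= 29.665 MPa

29.665


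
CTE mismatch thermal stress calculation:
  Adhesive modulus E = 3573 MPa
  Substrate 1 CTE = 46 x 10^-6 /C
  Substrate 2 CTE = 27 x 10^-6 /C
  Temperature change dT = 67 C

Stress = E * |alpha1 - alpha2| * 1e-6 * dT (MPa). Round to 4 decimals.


delta_alpha = |46 - 27| = 19 x 10^-6/C
Stress = 3573 * 19e-6 * 67
= 4.5484 MPa

4.5484


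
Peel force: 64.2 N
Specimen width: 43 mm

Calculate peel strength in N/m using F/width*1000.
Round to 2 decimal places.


Peel strength = 64.2 / 43 * 1000 = 1493.02 N/m

1493.02


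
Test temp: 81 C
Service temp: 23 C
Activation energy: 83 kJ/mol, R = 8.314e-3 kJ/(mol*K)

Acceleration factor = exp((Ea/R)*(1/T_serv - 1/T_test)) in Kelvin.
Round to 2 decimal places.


AF = exp((83/0.008314)*(1/296.15 - 1/354.15))
= 249.82

249.82


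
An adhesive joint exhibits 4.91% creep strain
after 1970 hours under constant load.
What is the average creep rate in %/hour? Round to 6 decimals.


Creep rate = strain / time
= 4.91 / 1970
= 0.002492 %/h

0.002492


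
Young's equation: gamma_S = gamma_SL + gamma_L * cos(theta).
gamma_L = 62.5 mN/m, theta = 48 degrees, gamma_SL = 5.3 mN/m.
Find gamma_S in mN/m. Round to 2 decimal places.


cos(48 deg) = 0.669131
gamma_S = 5.3 + 62.5 * 0.669131
= 47.12 mN/m

47.12


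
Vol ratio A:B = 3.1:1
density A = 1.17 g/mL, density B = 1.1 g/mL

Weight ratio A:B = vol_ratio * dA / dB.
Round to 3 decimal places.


Weight ratio = 3.1 * 1.17 / 1.1
= 3.297

3.297


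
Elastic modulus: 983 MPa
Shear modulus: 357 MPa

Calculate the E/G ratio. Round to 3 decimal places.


E / G = 983 / 357 = 2.754

2.754


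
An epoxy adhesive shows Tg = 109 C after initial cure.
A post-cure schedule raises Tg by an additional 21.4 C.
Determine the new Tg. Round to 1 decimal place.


New Tg = 109 + 21.4
= 130.4 C

130.4


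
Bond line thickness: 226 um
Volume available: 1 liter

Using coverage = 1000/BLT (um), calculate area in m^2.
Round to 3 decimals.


1 L = 1e6 mm^3, thickness = 226 um = 0.226 mm
Area = 1e6 / 0.226 mm^2 = (1e6 / 0.226) / 1e6 m^2 = 1000 / 226 m^2
= 4.425 m^2

4.425


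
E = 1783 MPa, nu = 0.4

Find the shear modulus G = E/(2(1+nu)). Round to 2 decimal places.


G = 1783 / (2 * 1.40)
= 636.79 MPa

636.79


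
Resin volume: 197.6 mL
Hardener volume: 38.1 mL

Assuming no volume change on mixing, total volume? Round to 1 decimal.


V_total = 197.6 + 38.1 = 235.7 mL

235.7


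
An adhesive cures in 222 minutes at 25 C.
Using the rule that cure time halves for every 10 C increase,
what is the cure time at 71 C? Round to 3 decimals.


Factor = 2^((71 - 25) / 10) = 24.2515
Cure time = 222 / 24.2515
= 9.154 minutes

9.154


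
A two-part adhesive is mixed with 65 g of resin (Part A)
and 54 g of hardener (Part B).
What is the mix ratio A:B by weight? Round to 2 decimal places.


Mix ratio = mass_A / mass_B
= 65 / 54
= 1.20

1.20


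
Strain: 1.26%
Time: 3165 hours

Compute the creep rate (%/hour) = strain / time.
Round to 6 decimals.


Creep rate = 1.26 / 3165
= 0.000398 %/h

0.000398


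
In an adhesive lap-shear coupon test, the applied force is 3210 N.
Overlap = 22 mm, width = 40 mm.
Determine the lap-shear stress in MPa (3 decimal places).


stress = F / (overlap * width)
= 3210 / (22 * 40)
= 3.648 MPa

3.648


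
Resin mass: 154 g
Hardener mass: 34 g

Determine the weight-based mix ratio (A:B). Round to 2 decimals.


Ratio = 154 / 34 = 4.53

4.53


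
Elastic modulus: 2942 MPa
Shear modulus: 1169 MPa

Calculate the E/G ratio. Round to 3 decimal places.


E / G = 2942 / 1169 = 2.517

2.517


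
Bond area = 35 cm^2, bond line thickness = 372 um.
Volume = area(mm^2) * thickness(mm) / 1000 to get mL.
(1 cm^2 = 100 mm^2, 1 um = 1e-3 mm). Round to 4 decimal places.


area_mm2 = 35 * 100 = 3500
blt_mm = 372 * 1e-3 = 0.372
vol_mm3 = 3500 * 0.372 = 1302.0
vol_mL = 1302.0 / 1000 = 1.3020 mL

1.3020


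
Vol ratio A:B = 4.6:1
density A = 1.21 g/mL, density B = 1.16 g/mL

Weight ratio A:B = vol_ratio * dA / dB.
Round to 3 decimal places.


Weight ratio = 4.6 * 1.21 / 1.16
= 4.798

4.798


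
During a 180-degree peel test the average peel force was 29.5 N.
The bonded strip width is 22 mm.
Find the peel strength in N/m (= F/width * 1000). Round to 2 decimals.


Peel strength = F/width * 1000
= 29.5 / 22 * 1000
= 1340.91 N/m

1340.91


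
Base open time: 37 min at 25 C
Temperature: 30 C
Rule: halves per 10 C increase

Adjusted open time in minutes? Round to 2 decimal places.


Acceleration = 2^((30-25)/10) = 1.4142
Open time = 37 / 1.4142 = 26.16 min

26.16


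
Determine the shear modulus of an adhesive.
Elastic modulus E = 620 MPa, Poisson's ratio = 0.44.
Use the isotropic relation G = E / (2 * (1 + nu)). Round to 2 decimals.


G = 620 / (2*(1+0.44)) = 620 / 2.88
= 215.28 MPa

215.28


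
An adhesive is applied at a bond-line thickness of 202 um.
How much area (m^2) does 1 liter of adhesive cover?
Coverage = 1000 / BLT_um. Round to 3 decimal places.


Coverage = 1000 / 202 = 4.950 m^2

4.950


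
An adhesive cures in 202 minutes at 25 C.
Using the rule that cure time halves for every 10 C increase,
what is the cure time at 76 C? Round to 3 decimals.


Factor = 2^((76 - 25) / 10) = 34.2968
Cure time = 202 / 34.2968
= 5.890 minutes

5.890


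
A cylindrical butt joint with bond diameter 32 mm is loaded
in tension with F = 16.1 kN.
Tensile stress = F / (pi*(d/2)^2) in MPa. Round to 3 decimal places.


Area = pi * (32/2)^2 = 804.2477 mm^2
Stress = 16.1*1000 / 804.2477
= 20.019 MPa

20.019


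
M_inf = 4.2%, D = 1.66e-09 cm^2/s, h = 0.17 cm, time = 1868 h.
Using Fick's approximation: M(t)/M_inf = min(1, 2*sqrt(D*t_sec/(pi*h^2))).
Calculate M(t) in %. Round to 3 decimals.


t = 6724800 s
ratio = min(1, 2*sqrt(1.66e-09*6724800/(pi*0.0289)))
= 0.701294
M(t) = 4.2 * 0.701294 = 2.945%

2.945


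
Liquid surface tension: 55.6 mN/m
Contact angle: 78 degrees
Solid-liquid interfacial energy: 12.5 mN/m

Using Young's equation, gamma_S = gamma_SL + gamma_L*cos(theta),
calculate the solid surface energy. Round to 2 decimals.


gamma_S = 12.5 + 55.6 * cos(78)
= 24.06 mN/m

24.06


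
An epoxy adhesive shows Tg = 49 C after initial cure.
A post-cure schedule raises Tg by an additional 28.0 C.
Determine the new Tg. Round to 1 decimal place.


New Tg = 49 + 28.0
= 77.0 C

77.0


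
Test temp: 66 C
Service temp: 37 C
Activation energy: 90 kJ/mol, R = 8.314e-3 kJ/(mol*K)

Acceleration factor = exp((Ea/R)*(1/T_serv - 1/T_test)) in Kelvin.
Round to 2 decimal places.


AF = exp((90/0.008314)*(1/310.15 - 1/339.15))
= 19.78

19.78


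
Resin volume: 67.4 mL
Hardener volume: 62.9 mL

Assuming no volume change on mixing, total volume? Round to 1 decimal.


V_total = 67.4 + 62.9 = 130.3 mL

130.3


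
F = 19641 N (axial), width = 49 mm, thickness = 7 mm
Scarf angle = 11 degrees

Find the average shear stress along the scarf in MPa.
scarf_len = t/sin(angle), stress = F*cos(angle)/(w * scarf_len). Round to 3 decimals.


scarf_len = 7/sin(11 deg) = 36.6859
cos(11 deg) = 0.981627
stress = 19641*0.981627/(49*36.6859) = 10.725 MPa

10.725


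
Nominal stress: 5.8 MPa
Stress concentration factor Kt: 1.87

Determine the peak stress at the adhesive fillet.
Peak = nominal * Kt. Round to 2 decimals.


Peak stress = 5.8 * 1.87
= 10.85 MPa

10.85


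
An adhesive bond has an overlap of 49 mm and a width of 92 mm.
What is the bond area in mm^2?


Bond area = overlap * width
= 49 * 92
= 4508 mm^2

4508


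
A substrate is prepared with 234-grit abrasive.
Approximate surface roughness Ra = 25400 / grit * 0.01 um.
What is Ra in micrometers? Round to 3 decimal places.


Ra = 25400 / 234 * 0.01 = 1.085 um

1.085


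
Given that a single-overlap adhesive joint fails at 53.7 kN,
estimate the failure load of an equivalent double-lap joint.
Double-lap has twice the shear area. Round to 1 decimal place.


Double-lap factor = 2
Expected load = 53.7 * 2 = 107.4 kN

107.4


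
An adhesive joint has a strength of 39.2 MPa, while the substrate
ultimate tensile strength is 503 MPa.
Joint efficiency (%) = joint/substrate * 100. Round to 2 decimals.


Efficiency = 39.2 / 503 * 100
= 7.79%

7.79


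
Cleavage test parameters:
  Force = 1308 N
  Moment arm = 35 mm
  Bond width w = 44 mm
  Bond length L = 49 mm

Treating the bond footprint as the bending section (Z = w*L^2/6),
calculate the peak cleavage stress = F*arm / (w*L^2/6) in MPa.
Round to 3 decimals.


M = 1308 * 35 = 45780 N*mm
Z = 44 * 49^2 / 6 = 105644 / 6 mm^3
sigma = M / Z = 6 * 45780 / 105644 = 274680 / 105644
= 2.600 MPa

2.600


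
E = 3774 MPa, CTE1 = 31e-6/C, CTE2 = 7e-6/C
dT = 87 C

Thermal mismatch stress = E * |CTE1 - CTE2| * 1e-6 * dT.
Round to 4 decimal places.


= 3774 * 24e-6 * 87
= 7.8801 MPa

7.8801


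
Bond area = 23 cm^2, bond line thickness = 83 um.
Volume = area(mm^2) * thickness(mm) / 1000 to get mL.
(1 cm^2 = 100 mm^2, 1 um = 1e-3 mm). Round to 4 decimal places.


area_mm2 = 23 * 100 = 2300
blt_mm = 83 * 1e-3 = 0.083
vol_mm3 = 2300 * 0.083 = 190.9
vol_mL = 190.9 / 1000 = 0.1909 mL

0.1909


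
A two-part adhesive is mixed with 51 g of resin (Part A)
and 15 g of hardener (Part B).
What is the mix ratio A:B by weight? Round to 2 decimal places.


Mix ratio = mass_A / mass_B
= 51 / 15
= 3.40

3.40


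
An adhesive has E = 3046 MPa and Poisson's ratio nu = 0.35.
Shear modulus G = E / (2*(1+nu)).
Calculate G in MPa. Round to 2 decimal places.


G = 3046 / (2*(1+0.35))
= 3046 / 2.70
= 1128.15 MPa

1128.15


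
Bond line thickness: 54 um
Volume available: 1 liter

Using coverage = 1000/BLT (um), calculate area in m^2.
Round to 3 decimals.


1 L = 1e6 mm^3, thickness = 54 um = 0.054 mm
Area = 1e6 / 0.054 mm^2 = (1e6 / 0.054) / 1e6 m^2 = 1000 / 54 m^2
= 18.519 m^2

18.519


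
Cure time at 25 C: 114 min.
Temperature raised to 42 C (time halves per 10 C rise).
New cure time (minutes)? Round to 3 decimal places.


Acceleration factor = 2^(17/10) = 3.2490
New time = 114 / 3.2490 = 35.088 min

35.088


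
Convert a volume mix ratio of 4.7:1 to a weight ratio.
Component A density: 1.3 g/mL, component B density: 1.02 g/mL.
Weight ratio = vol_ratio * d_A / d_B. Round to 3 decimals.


= 4.7 * 1.3 / 1.02 = 5.990

5.990


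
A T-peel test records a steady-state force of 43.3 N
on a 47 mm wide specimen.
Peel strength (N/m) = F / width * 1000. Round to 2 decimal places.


Peel strength = 43.3 / 47 * 1000
= 921.28 N/m

921.28


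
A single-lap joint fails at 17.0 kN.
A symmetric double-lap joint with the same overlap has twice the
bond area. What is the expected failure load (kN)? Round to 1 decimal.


Double-lap load = 2 * 17.0 = 34.0 kN

34.0


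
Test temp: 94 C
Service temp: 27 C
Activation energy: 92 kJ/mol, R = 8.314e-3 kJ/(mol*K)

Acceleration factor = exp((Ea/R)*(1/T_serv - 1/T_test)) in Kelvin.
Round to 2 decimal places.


AF = exp((92/0.008314)*(1/300.15 - 1/367.15))
= 835.28

835.28


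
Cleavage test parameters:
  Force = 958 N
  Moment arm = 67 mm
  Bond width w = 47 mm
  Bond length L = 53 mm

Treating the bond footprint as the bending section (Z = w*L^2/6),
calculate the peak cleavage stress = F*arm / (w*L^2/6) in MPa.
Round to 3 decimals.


M = 958 * 67 = 64186 N*mm
Z = 47 * 53^2 / 6 = 132023 / 6 mm^3
sigma = M / Z = 6 * 64186 / 132023 = 385116 / 132023
= 2.917 MPa

2.917


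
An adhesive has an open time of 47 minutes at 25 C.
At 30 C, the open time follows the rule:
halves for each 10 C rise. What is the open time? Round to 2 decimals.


Factor = 2^((30-25)/10) = 1.4142
Open time = 47 / 1.4142 = 33.23 min

33.23


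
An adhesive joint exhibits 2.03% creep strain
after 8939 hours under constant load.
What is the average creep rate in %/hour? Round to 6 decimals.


Creep rate = strain / time
= 2.03 / 8939
= 0.000227 %/h

0.000227


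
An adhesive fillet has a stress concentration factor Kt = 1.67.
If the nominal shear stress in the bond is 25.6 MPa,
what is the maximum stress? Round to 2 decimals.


Max stress = 25.6 * 1.67 = 42.75 MPa

42.75


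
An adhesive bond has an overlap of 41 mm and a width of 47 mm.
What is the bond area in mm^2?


Bond area = overlap * width
= 41 * 47
= 1927 mm^2

1927


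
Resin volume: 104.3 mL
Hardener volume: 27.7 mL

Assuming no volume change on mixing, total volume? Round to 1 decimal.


V_total = 104.3 + 27.7 = 132.0 mL

132.0
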